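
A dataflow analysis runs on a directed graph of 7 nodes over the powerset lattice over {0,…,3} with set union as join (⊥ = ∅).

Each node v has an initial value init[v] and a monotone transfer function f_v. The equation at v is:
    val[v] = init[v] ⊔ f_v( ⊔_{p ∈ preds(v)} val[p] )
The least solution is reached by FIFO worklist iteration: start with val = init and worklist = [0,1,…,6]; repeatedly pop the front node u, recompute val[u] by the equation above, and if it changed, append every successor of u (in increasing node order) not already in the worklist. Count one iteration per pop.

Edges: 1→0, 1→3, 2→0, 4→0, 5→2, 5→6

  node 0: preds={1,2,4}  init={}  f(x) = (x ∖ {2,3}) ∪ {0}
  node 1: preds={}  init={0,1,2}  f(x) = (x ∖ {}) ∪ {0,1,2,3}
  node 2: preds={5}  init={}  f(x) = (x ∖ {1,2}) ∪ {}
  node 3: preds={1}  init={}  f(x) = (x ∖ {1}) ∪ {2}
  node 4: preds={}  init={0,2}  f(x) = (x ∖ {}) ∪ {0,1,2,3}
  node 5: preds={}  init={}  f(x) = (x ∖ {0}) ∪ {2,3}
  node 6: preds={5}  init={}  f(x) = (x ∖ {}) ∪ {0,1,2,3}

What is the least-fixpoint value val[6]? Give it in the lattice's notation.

Worklist (10 pops):
  #1 pop 0: in={0,1,2} → {0,1} (was {}); enqueue []
  #2 pop 1: in={} → {0,1,2,3} (was {0,1,2}); enqueue [0]
  #3 pop 2: in={} → {} (no change)
  #4 pop 3: in={0,1,2,3} → {0,2,3} (was {}); enqueue []
  #5 pop 4: in={} → {0,1,2,3} (was {0,2}); enqueue []
  #6 pop 5: in={} → {2,3} (was {}); enqueue [2]
  #7 pop 6: in={2,3} → {0,1,2,3} (was {}); enqueue []
  #8 pop 0: in={0,1,2,3} → {0,1} (no change)
  #9 pop 2: in={2,3} → {3} (was {}); enqueue [0]
  #10 pop 0: in={0,1,2,3} → {0,1} (no change)

Fixpoint:
  val[0] = {0,1}
  val[1] = {0,1,2,3}
  val[2] = {3}
  val[3] = {0,2,3}
  val[4] = {0,1,2,3}
  val[5] = {2,3}
  val[6] = {0,1,2,3}

{0,1,2,3}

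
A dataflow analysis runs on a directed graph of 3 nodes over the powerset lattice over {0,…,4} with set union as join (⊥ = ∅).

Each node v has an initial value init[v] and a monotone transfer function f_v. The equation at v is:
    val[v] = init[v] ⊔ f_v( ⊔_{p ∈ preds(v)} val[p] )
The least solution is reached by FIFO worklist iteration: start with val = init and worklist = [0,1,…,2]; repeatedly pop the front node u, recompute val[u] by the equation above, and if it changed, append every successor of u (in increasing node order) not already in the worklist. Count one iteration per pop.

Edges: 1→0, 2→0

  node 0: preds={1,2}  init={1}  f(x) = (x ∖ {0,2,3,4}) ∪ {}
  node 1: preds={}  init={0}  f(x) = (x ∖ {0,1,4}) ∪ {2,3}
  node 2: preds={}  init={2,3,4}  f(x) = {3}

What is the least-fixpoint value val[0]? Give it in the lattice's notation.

{1}

Worklist (4 pops):
  #1 pop 0: in={0,2,3,4} → {1} (no change)
  #2 pop 1: in={} → {0,2,3} (was {0}); enqueue [0]
  #3 pop 2: in={} → {2,3,4} (no change)
  #4 pop 0: in={0,2,3,4} → {1} (no change)

Fixpoint:
  val[0] = {1}
  val[1] = {0,2,3}
  val[2] = {2,3,4}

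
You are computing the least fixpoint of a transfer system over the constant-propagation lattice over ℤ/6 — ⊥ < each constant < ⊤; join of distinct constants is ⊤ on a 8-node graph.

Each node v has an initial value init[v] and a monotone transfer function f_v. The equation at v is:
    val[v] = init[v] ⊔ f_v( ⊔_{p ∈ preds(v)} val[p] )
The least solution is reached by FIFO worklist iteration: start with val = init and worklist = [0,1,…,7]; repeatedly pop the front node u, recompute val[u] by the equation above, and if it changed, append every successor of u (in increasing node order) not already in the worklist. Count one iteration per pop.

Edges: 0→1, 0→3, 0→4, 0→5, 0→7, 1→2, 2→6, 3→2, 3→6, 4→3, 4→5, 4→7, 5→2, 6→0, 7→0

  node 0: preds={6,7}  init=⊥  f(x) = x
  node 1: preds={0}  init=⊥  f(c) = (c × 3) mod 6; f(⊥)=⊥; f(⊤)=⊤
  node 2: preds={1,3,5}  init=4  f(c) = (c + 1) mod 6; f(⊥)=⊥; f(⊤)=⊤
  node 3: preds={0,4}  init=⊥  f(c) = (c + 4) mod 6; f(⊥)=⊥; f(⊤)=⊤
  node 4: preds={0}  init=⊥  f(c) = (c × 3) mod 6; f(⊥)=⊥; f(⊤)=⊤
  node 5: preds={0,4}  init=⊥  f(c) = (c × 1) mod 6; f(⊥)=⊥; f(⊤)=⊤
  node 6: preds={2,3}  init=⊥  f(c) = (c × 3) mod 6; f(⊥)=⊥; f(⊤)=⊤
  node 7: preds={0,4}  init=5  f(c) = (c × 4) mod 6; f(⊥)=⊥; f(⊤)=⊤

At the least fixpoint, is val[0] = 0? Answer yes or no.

no

Trace (20 dequeues):
  [1] u=0 | in 5 | out 5 | prev ⊥ | push {}
  [2] u=1 | in 5 | out 3 | prev ⊥ | push {}
  [3] u=2 | in 3 | out 4 | ==
  [4] u=3 | in 5 | out 3 | prev ⊥ | push {2}
  [5] u=4 | in 5 | out 3 | prev ⊥ | push {3}
  [6] u=5 | in ⊤ | out ⊤ | prev ⊥ | push {}
  [7] u=6 | in ⊤ | out ⊤ | prev ⊥ | push {0}
  [8] u=7 | in ⊤ | out ⊤ | prev 5 | push {}
  [9] u=2 | in ⊤ | out ⊤ | prev 4 | push {6}
  [10] u=3 | in ⊤ | out ⊤ | prev 3 | push {2}
  [11] u=0 | in ⊤ | out ⊤ | prev 5 | push {1,3,4,5,7}
  [12] u=6 | in ⊤ | out ⊤ | ==
  [13] u=2 | in ⊤ | out ⊤ | ==
  [14] u=1 | in ⊤ | out ⊤ | prev 3 | push {2}
  [15] u=3 | in ⊤ | out ⊤ | ==
  [16] u=4 | in ⊤ | out ⊤ | prev 3 | push {3}
  [17] u=5 | in ⊤ | out ⊤ | ==
  [18] u=7 | in ⊤ | out ⊤ | ==
  [19] u=2 | in ⊤ | out ⊤ | ==
  [20] u=3 | in ⊤ | out ⊤ | ==

Converged values:
  [0] ⊤
  [1] ⊤
  [2] ⊤
  [3] ⊤
  [4] ⊤
  [5] ⊤
  [6] ⊤
  [7] ⊤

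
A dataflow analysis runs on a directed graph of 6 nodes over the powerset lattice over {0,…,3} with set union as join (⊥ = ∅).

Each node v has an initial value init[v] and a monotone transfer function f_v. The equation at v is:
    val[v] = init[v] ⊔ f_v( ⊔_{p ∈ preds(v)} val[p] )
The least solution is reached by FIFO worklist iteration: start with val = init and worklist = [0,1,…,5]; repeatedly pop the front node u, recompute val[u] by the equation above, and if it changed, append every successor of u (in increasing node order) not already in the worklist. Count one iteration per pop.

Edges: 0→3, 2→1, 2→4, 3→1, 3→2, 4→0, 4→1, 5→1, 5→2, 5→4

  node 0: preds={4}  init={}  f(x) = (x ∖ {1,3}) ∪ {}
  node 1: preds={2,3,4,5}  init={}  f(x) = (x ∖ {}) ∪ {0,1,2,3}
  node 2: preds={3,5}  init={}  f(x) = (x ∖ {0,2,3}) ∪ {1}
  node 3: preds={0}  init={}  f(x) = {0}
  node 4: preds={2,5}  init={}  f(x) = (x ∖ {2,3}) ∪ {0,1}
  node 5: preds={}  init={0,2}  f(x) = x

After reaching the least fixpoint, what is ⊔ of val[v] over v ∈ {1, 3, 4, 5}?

{0,1,2,3}

Iteration log — 10 steps:
  step 1. node 0  ⊔preds={}  new={}  stable
  step 2. node 1  ⊔preds={0,2}  new={0,1,2,3}  old={}  +wl: 
  step 3. node 2  ⊔preds={0,2}  new={1}  old={}  +wl: 1
  step 4. node 3  ⊔preds={}  new={0}  old={}  +wl: 2
  step 5. node 4  ⊔preds={0,1,2}  new={0,1}  old={}  +wl: 0
  step 6. node 5  ⊔preds={}  new={0,2}  stable
  step 7. node 1  ⊔preds={0,1,2}  new={0,1,2,3}  stable
  step 8. node 2  ⊔preds={0,2}  new={1}  stable
  step 9. node 0  ⊔preds={0,1}  new={0}  old={}  +wl: 3
  step 10. node 3  ⊔preds={0}  new={0}  stable

Least fixpoint reached:
  node 0: {0}
  node 1: {0,1,2,3}
  node 2: {1}
  node 3: {0}
  node 4: {0,1}
  node 5: {0,2}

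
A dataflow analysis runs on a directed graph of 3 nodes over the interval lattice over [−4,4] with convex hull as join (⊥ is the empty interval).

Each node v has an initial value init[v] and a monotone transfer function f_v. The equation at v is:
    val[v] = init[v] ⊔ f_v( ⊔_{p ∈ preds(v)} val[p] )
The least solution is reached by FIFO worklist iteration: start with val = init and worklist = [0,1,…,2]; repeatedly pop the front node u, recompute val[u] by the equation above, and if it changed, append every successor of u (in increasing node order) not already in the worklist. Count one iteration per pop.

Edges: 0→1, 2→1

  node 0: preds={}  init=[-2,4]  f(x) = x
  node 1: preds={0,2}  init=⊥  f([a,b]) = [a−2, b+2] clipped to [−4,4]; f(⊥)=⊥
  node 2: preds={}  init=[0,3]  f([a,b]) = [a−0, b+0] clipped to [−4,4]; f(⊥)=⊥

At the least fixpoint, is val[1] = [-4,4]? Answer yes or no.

yes

Worklist (3 pops):
  #1 pop 0: in=⊥ → [-2,4] (no change)
  #2 pop 1: in=[-2,4] → [-4,4] (was ⊥); enqueue []
  #3 pop 2: in=⊥ → [0,3] (no change)

Fixpoint:
  val[0] = [-2,4]
  val[1] = [-4,4]
  val[2] = [0,3]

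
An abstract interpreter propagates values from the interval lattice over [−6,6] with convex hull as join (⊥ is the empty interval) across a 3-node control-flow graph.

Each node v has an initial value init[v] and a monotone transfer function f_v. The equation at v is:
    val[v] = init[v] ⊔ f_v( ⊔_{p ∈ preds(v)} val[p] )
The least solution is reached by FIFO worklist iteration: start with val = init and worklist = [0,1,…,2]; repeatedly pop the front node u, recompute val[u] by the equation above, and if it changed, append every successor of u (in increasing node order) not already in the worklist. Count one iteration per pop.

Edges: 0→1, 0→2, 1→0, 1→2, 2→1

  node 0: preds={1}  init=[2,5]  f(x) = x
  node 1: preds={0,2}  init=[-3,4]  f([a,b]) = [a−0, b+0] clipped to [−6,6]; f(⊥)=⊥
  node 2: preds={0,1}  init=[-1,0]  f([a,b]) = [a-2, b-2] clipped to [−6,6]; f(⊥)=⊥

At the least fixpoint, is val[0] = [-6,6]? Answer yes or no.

Iteration log — 11 steps:
  step 1. node 0  ⊔preds=[-3,4]  new=[-3,5]  old=[2,5]  +wl: 
  step 2. node 1  ⊔preds=[-3,5]  new=[-3,5]  old=[-3,4]  +wl: 0
  step 3. node 2  ⊔preds=[-3,5]  new=[-5,3]  old=[-1,0]  +wl: 1
  step 4. node 0  ⊔preds=[-3,5]  new=[-3,5]  stable
  step 5. node 1  ⊔preds=[-5,5]  new=[-5,5]  old=[-3,5]  +wl: 0,2
  step 6. node 0  ⊔preds=[-5,5]  new=[-5,5]  old=[-3,5]  +wl: 1
  step 7. node 2  ⊔preds=[-5,5]  new=[-6,3]  old=[-5,3]  +wl: 
  step 8. node 1  ⊔preds=[-6,5]  new=[-6,5]  old=[-5,5]  +wl: 0,2
  step 9. node 0  ⊔preds=[-6,5]  new=[-6,5]  old=[-5,5]  +wl: 1
  step 10. node 2  ⊔preds=[-6,5]  new=[-6,3]  stable
  step 11. node 1  ⊔preds=[-6,5]  new=[-6,5]  stable

Least fixpoint reached:
  node 0: [-6,5]
  node 1: [-6,5]
  node 2: [-6,3]

no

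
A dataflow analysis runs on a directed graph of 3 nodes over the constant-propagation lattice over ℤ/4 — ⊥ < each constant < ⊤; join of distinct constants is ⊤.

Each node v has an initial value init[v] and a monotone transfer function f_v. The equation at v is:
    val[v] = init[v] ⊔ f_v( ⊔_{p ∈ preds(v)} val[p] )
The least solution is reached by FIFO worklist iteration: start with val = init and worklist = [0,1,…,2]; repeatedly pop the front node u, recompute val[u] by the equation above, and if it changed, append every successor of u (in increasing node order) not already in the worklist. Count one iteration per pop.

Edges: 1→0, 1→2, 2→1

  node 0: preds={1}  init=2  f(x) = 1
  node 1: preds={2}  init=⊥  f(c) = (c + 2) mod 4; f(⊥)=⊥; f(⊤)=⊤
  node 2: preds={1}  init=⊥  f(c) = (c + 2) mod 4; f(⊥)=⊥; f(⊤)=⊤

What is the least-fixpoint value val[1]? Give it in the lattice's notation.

⊥

Iteration log — 3 steps:
  step 1. node 0  ⊔preds=⊥  new=⊤  old=2  +wl: 
  step 2. node 1  ⊔preds=⊥  new=⊥  stable
  step 3. node 2  ⊔preds=⊥  new=⊥  stable

Least fixpoint reached:
  node 0: ⊤
  node 1: ⊥
  node 2: ⊥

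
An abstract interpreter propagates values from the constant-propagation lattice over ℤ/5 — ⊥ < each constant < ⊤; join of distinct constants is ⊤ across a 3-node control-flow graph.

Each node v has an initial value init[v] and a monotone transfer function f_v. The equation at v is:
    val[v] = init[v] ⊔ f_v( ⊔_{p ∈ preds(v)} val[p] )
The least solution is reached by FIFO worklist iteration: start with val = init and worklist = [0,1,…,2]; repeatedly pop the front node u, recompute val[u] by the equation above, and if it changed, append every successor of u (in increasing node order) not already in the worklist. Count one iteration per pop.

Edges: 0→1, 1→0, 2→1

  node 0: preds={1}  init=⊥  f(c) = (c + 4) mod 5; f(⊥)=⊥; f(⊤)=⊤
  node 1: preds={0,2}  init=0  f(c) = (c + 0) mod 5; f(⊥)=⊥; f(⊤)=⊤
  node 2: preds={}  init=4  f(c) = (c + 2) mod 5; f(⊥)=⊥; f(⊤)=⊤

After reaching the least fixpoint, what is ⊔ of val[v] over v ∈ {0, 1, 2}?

Iteration log — 5 steps:
  step 1. node 0  ⊔preds=0  new=4  old=⊥  +wl: 
  step 2. node 1  ⊔preds=4  new=⊤  old=0  +wl: 0
  step 3. node 2  ⊔preds=⊥  new=4  stable
  step 4. node 0  ⊔preds=⊤  new=⊤  old=4  +wl: 1
  step 5. node 1  ⊔preds=⊤  new=⊤  stable

Least fixpoint reached:
  node 0: ⊤
  node 1: ⊤
  node 2: 4

⊤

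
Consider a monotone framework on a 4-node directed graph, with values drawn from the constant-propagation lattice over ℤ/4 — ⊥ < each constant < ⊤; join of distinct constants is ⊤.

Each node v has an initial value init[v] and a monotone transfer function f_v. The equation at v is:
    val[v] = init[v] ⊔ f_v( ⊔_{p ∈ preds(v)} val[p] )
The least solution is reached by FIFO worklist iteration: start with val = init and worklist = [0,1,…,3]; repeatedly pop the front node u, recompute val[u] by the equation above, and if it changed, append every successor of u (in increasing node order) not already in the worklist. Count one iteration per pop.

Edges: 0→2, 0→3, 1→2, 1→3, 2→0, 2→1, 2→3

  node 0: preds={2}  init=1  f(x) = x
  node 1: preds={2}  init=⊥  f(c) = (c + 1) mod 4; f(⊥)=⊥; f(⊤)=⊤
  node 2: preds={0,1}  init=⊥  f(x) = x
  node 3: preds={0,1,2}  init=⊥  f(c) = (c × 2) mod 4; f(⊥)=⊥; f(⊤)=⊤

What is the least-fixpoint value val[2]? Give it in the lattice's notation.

Trace (12 dequeues):
  [1] u=0 | in ⊥ | out 1 | ==
  [2] u=1 | in ⊥ | out ⊥ | ==
  [3] u=2 | in 1 | out 1 | prev ⊥ | push {0,1}
  [4] u=3 | in 1 | out 2 | prev ⊥ | push {}
  [5] u=0 | in 1 | out 1 | ==
  [6] u=1 | in 1 | out 2 | prev ⊥ | push {2,3}
  [7] u=2 | in ⊤ | out ⊤ | prev 1 | push {0,1}
  [8] u=3 | in ⊤ | out ⊤ | prev 2 | push {}
  [9] u=0 | in ⊤ | out ⊤ | prev 1 | push {2,3}
  [10] u=1 | in ⊤ | out ⊤ | prev 2 | push {}
  [11] u=2 | in ⊤ | out ⊤ | ==
  [12] u=3 | in ⊤ | out ⊤ | ==

Converged values:
  [0] ⊤
  [1] ⊤
  [2] ⊤
  [3] ⊤

⊤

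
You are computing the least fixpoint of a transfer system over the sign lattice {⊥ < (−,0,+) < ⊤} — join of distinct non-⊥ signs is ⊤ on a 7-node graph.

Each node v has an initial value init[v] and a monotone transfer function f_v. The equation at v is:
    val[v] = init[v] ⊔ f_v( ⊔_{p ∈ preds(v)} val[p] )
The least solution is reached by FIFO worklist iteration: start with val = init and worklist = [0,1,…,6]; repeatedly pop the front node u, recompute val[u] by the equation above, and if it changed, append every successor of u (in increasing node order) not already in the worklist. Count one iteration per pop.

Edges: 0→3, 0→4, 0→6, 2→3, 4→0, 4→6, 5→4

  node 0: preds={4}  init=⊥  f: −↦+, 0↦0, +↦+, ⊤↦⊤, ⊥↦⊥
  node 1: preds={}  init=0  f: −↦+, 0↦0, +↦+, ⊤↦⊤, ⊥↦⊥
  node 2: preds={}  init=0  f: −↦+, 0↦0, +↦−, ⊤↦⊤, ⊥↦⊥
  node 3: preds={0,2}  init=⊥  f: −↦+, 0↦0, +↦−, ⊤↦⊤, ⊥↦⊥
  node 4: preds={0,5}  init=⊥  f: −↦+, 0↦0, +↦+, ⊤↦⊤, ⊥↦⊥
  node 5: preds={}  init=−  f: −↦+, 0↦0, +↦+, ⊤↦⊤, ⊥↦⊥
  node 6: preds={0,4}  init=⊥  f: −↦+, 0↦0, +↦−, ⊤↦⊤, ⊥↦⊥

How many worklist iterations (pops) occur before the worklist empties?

Trace (15 dequeues):
  [1] u=0 | in ⊥ | out ⊥ | ==
  [2] u=1 | in ⊥ | out 0 | ==
  [3] u=2 | in ⊥ | out 0 | ==
  [4] u=3 | in 0 | out 0 | prev ⊥ | push {}
  [5] u=4 | in − | out + | prev ⊥ | push {0}
  [6] u=5 | in ⊥ | out − | ==
  [7] u=6 | in + | out − | prev ⊥ | push {}
  [8] u=0 | in + | out + | prev ⊥ | push {3,4,6}
  [9] u=3 | in ⊤ | out ⊤ | prev 0 | push {}
  [10] u=4 | in ⊤ | out ⊤ | prev + | push {0}
  [11] u=6 | in ⊤ | out ⊤ | prev − | push {}
  [12] u=0 | in ⊤ | out ⊤ | prev + | push {3,4,6}
  [13] u=3 | in ⊤ | out ⊤ | ==
  [14] u=4 | in ⊤ | out ⊤ | ==
  [15] u=6 | in ⊤ | out ⊤ | ==

Converged values:
  [0] ⊤
  [1] 0
  [2] 0
  [3] ⊤
  [4] ⊤
  [5] −
  [6] ⊤

15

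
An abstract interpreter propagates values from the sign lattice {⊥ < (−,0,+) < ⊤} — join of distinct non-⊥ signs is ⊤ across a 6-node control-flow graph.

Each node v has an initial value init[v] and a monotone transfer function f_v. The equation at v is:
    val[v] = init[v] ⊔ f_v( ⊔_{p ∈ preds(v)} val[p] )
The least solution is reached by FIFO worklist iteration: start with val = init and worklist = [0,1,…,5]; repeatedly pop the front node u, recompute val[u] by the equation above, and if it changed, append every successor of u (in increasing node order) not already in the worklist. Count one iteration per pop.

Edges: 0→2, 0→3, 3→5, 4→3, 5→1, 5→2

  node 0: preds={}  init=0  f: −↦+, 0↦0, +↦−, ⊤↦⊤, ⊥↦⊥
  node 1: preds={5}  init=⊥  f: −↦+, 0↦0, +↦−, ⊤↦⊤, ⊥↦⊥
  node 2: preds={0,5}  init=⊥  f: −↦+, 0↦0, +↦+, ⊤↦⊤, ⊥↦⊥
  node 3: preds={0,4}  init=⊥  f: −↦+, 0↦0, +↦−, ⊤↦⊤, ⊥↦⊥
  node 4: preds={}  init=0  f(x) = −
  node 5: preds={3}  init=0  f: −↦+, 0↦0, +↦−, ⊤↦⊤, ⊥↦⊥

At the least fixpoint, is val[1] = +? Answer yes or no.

Worklist (10 pops):
  #1 pop 0: in=⊥ → 0 (no change)
  #2 pop 1: in=0 → 0 (was ⊥); enqueue []
  #3 pop 2: in=0 → 0 (was ⊥); enqueue []
  #4 pop 3: in=0 → 0 (was ⊥); enqueue []
  #5 pop 4: in=⊥ → ⊤ (was 0); enqueue [3]
  #6 pop 5: in=0 → 0 (no change)
  #7 pop 3: in=⊤ → ⊤ (was 0); enqueue [5]
  #8 pop 5: in=⊤ → ⊤ (was 0); enqueue [1,2]
  #9 pop 1: in=⊤ → ⊤ (was 0); enqueue []
  #10 pop 2: in=⊤ → ⊤ (was 0); enqueue []

Fixpoint:
  val[0] = 0
  val[1] = ⊤
  val[2] = ⊤
  val[3] = ⊤
  val[4] = ⊤
  val[5] = ⊤

no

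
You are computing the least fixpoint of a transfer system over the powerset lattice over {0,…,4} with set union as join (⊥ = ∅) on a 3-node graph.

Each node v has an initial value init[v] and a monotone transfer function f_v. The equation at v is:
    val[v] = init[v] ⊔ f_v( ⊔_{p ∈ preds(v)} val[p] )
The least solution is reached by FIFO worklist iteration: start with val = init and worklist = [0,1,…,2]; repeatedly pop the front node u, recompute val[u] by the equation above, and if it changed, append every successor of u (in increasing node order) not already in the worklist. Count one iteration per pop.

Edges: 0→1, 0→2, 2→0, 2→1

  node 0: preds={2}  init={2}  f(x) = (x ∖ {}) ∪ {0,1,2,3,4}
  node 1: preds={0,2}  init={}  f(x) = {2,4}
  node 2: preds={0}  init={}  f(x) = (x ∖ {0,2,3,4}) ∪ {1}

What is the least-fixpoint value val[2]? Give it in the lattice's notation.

{1}

Trace (5 dequeues):
  [1] u=0 | in {} | out {0,1,2,3,4} | prev {2} | push {}
  [2] u=1 | in {0,1,2,3,4} | out {2,4} | prev {} | push {}
  [3] u=2 | in {0,1,2,3,4} | out {1} | prev {} | push {0,1}
  [4] u=0 | in {1} | out {0,1,2,3,4} | ==
  [5] u=1 | in {0,1,2,3,4} | out {2,4} | ==

Converged values:
  [0] {0,1,2,3,4}
  [1] {2,4}
  [2] {1}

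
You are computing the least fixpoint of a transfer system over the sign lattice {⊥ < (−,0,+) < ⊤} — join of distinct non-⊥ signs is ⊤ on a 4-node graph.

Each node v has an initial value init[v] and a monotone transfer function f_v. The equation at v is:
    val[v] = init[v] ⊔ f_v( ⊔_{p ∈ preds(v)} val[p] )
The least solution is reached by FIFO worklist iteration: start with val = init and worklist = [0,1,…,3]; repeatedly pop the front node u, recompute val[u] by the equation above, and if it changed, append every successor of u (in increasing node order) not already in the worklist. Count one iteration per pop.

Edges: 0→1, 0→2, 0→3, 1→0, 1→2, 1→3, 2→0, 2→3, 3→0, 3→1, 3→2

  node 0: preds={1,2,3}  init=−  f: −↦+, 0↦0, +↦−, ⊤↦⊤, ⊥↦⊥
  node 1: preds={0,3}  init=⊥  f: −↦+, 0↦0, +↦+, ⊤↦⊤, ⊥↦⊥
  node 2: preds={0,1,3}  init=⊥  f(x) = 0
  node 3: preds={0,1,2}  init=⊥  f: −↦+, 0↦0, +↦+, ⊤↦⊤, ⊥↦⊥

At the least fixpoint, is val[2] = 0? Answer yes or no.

Iteration log — 9 steps:
  step 1. node 0  ⊔preds=⊥  new=−  stable
  step 2. node 1  ⊔preds=−  new=+  old=⊥  +wl: 0
  step 3. node 2  ⊔preds=⊤  new=0  old=⊥  +wl: 
  step 4. node 3  ⊔preds=⊤  new=⊤  old=⊥  +wl: 1,2
  step 5. node 0  ⊔preds=⊤  new=⊤  old=−  +wl: 3
  step 6. node 1  ⊔preds=⊤  new=⊤  old=+  +wl: 0
  step 7. node 2  ⊔preds=⊤  new=0  stable
  step 8. node 3  ⊔preds=⊤  new=⊤  stable
  step 9. node 0  ⊔preds=⊤  new=⊤  stable

Least fixpoint reached:
  node 0: ⊤
  node 1: ⊤
  node 2: 0
  node 3: ⊤

yes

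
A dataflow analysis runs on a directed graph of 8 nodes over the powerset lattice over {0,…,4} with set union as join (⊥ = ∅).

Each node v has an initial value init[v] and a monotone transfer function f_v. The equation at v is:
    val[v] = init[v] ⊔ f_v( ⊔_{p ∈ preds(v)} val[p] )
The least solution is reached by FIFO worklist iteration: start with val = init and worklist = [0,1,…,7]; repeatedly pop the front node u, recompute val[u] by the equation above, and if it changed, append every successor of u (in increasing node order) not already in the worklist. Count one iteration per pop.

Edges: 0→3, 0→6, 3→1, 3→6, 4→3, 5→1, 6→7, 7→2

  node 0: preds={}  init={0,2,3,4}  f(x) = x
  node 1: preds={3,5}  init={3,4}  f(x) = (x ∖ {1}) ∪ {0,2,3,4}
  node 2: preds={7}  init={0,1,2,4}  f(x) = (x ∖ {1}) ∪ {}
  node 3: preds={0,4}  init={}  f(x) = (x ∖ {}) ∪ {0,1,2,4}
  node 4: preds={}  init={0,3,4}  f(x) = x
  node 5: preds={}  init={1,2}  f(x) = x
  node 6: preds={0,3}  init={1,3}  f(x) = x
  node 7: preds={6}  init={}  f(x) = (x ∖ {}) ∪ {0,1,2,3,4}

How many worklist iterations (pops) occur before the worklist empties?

10

Trace (10 dequeues):
  [1] u=0 | in {} | out {0,2,3,4} | ==
  [2] u=1 | in {1,2} | out {0,2,3,4} | prev {3,4} | push {}
  [3] u=2 | in {} | out {0,1,2,4} | ==
  [4] u=3 | in {0,2,3,4} | out {0,1,2,3,4} | prev {} | push {1}
  [5] u=4 | in {} | out {0,3,4} | ==
  [6] u=5 | in {} | out {1,2} | ==
  [7] u=6 | in {0,1,2,3,4} | out {0,1,2,3,4} | prev {1,3} | push {}
  [8] u=7 | in {0,1,2,3,4} | out {0,1,2,3,4} | prev {} | push {2}
  [9] u=1 | in {0,1,2,3,4} | out {0,2,3,4} | ==
  [10] u=2 | in {0,1,2,3,4} | out {0,1,2,3,4} | prev {0,1,2,4} | push {}

Converged values:
  [0] {0,2,3,4}
  [1] {0,2,3,4}
  [2] {0,1,2,3,4}
  [3] {0,1,2,3,4}
  [4] {0,3,4}
  [5] {1,2}
  [6] {0,1,2,3,4}
  [7] {0,1,2,3,4}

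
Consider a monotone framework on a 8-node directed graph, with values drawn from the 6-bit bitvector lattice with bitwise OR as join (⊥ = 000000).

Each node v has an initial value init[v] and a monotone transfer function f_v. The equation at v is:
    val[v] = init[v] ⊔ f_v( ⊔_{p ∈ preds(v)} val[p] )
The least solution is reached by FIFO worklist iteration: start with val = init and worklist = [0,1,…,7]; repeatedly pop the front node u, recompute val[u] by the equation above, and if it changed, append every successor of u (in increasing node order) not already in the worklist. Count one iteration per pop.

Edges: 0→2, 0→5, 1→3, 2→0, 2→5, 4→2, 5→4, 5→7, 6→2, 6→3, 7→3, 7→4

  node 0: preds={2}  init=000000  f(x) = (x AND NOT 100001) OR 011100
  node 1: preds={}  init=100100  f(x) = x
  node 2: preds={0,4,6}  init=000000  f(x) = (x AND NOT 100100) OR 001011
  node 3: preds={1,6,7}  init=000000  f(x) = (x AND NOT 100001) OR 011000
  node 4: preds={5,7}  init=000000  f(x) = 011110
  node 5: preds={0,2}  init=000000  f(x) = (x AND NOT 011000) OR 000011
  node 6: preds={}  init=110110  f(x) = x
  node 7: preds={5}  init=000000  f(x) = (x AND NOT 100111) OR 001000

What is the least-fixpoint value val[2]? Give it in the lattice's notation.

011011

Worklist (13 pops):
  #1 pop 0: in=000000 → 011100 (was 000000); enqueue []
  #2 pop 1: in=000000 → 100100 (no change)
  #3 pop 2: in=111110 → 011011 (was 000000); enqueue [0]
  #4 pop 3: in=110110 → 011110 (was 000000); enqueue []
  #5 pop 4: in=000000 → 011110 (was 000000); enqueue [2]
  #6 pop 5: in=011111 → 000111 (was 000000); enqueue [4]
  #7 pop 6: in=000000 → 110110 (no change)
  #8 pop 7: in=000111 → 001000 (was 000000); enqueue [3]
  #9 pop 0: in=011011 → 011110 (was 011100); enqueue [5]
  #10 pop 2: in=111110 → 011011 (no change)
  #11 pop 4: in=001111 → 011110 (no change)
  #12 pop 3: in=111110 → 011110 (no change)
  #13 pop 5: in=011111 → 000111 (no change)

Fixpoint:
  val[0] = 011110
  val[1] = 100100
  val[2] = 011011
  val[3] = 011110
  val[4] = 011110
  val[5] = 000111
  val[6] = 110110
  val[7] = 001000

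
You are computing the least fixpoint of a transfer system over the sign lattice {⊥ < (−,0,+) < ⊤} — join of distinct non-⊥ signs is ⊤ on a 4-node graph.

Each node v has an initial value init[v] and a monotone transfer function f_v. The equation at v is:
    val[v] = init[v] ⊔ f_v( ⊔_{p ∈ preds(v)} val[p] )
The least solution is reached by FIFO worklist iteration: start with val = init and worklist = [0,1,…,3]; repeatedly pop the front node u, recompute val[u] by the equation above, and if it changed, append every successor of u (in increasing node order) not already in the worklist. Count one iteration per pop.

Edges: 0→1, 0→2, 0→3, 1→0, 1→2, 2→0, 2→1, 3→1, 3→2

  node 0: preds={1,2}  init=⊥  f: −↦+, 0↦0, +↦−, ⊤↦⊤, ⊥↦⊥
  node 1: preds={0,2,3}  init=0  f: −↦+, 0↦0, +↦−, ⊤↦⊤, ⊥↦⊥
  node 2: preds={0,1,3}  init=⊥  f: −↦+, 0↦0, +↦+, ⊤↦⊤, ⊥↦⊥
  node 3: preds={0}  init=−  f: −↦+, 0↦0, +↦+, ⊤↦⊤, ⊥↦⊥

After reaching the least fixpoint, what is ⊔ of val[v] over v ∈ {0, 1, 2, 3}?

Trace (8 dequeues):
  [1] u=0 | in 0 | out 0 | prev ⊥ | push {}
  [2] u=1 | in ⊤ | out ⊤ | prev 0 | push {0}
  [3] u=2 | in ⊤ | out ⊤ | prev ⊥ | push {1}
  [4] u=3 | in 0 | out ⊤ | prev − | push {2}
  [5] u=0 | in ⊤ | out ⊤ | prev 0 | push {3}
  [6] u=1 | in ⊤ | out ⊤ | ==
  [7] u=2 | in ⊤ | out ⊤ | ==
  [8] u=3 | in ⊤ | out ⊤ | ==

Converged values:
  [0] ⊤
  [1] ⊤
  [2] ⊤
  [3] ⊤

⊤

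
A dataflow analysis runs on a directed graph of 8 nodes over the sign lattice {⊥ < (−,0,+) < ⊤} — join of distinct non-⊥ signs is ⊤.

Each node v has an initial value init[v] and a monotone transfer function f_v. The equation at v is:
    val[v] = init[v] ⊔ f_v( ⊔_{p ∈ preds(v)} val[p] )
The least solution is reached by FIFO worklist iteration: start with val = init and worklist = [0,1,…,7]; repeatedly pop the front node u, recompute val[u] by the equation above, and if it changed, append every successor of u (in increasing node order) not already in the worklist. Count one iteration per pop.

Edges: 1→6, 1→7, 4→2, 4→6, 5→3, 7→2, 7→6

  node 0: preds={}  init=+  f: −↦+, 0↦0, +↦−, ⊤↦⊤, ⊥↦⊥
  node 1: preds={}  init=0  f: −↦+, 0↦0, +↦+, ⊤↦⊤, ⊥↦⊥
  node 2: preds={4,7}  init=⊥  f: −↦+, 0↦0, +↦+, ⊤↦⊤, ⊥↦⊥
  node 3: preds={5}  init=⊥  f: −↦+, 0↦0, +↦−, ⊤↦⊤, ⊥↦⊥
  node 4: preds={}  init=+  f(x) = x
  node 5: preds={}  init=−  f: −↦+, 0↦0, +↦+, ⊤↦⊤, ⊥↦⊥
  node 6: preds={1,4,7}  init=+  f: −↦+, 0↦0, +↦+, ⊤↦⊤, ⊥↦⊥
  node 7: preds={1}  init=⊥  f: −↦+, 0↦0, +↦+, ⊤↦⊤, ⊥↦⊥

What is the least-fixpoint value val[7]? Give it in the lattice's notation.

Trace (10 dequeues):
  [1] u=0 | in ⊥ | out + | ==
  [2] u=1 | in ⊥ | out 0 | ==
  [3] u=2 | in + | out + | prev ⊥ | push {}
  [4] u=3 | in − | out + | prev ⊥ | push {}
  [5] u=4 | in ⊥ | out + | ==
  [6] u=5 | in ⊥ | out − | ==
  [7] u=6 | in ⊤ | out ⊤ | prev + | push {}
  [8] u=7 | in 0 | out 0 | prev ⊥ | push {2,6}
  [9] u=2 | in ⊤ | out ⊤ | prev + | push {}
  [10] u=6 | in ⊤ | out ⊤ | ==

Converged values:
  [0] +
  [1] 0
  [2] ⊤
  [3] +
  [4] +
  [5] −
  [6] ⊤
  [7] 0

0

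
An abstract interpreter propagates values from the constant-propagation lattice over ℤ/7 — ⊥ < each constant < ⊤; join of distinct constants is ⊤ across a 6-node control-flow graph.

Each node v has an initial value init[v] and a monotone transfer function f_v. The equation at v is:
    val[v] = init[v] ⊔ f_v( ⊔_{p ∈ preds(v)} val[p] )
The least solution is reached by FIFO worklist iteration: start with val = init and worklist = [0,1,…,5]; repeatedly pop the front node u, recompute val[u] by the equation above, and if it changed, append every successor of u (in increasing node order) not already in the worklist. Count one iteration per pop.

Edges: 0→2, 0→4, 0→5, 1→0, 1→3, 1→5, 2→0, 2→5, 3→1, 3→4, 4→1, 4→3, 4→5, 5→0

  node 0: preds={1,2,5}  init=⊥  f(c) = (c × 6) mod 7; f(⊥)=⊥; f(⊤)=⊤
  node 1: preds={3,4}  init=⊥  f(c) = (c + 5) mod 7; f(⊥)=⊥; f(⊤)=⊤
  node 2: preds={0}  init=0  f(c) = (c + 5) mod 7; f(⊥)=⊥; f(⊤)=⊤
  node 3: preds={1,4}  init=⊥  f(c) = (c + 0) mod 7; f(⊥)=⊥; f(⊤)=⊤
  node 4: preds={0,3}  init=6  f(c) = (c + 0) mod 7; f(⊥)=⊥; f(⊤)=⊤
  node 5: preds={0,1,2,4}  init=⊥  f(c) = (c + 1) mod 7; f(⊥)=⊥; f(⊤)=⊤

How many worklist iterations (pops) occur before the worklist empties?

Iteration log — 13 steps:
  step 1. node 0  ⊔preds=0  new=0  old=⊥  +wl: 
  step 2. node 1  ⊔preds=6  new=4  old=⊥  +wl: 0
  step 3. node 2  ⊔preds=0  new=⊤  old=0  +wl: 
  step 4. node 3  ⊔preds=⊤  new=⊤  old=⊥  +wl: 1
  step 5. node 4  ⊔preds=⊤  new=⊤  old=6  +wl: 3
  step 6. node 5  ⊔preds=⊤  new=⊤  old=⊥  +wl: 
  step 7. node 0  ⊔preds=⊤  new=⊤  old=0  +wl: 2,4,5
  step 8. node 1  ⊔preds=⊤  new=⊤  old=4  +wl: 0
  step 9. node 3  ⊔preds=⊤  new=⊤  stable
  step 10. node 2  ⊔preds=⊤  new=⊤  stable
  step 11. node 4  ⊔preds=⊤  new=⊤  stable
  step 12. node 5  ⊔preds=⊤  new=⊤  stable
  step 13. node 0  ⊔preds=⊤  new=⊤  stable

Least fixpoint reached:
  node 0: ⊤
  node 1: ⊤
  node 2: ⊤
  node 3: ⊤
  node 4: ⊤
  node 5: ⊤

13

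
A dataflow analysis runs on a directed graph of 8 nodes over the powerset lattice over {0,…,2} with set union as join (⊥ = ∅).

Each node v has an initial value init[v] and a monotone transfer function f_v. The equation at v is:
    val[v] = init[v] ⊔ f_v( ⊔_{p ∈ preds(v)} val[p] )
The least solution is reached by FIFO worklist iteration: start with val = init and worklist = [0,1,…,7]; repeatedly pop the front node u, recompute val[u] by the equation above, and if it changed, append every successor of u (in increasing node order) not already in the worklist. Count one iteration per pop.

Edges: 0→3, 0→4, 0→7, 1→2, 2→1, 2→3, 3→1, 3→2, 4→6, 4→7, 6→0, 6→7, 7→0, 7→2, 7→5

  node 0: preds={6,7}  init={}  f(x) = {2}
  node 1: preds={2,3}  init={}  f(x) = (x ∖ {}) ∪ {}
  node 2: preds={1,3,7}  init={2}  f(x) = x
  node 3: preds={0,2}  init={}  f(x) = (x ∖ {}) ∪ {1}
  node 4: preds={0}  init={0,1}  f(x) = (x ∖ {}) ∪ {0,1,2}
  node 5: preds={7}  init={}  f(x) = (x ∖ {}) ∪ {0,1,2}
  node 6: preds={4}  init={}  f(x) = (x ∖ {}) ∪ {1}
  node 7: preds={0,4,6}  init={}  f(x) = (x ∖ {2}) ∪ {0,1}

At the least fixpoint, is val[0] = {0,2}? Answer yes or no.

Trace (16 dequeues):
  [1] u=0 | in {} | out {2} | prev {} | push {}
  [2] u=1 | in {2} | out {2} | prev {} | push {}
  [3] u=2 | in {2} | out {2} | ==
  [4] u=3 | in {2} | out {1,2} | prev {} | push {1,2}
  [5] u=4 | in {2} | out {0,1,2} | prev {0,1} | push {}
  [6] u=5 | in {} | out {0,1,2} | prev {} | push {}
  [7] u=6 | in {0,1,2} | out {0,1,2} | prev {} | push {0}
  [8] u=7 | in {0,1,2} | out {0,1} | prev {} | push {5}
  [9] u=1 | in {1,2} | out {1,2} | prev {2} | push {}
  [10] u=2 | in {0,1,2} | out {0,1,2} | prev {2} | push {1,3}
  [11] u=0 | in {0,1,2} | out {2} | ==
  [12] u=5 | in {0,1} | out {0,1,2} | ==
  [13] u=1 | in {0,1,2} | out {0,1,2} | prev {1,2} | push {2}
  [14] u=3 | in {0,1,2} | out {0,1,2} | prev {1,2} | push {1}
  [15] u=2 | in {0,1,2} | out {0,1,2} | ==
  [16] u=1 | in {0,1,2} | out {0,1,2} | ==

Converged values:
  [0] {2}
  [1] {0,1,2}
  [2] {0,1,2}
  [3] {0,1,2}
  [4] {0,1,2}
  [5] {0,1,2}
  [6] {0,1,2}
  [7] {0,1}

no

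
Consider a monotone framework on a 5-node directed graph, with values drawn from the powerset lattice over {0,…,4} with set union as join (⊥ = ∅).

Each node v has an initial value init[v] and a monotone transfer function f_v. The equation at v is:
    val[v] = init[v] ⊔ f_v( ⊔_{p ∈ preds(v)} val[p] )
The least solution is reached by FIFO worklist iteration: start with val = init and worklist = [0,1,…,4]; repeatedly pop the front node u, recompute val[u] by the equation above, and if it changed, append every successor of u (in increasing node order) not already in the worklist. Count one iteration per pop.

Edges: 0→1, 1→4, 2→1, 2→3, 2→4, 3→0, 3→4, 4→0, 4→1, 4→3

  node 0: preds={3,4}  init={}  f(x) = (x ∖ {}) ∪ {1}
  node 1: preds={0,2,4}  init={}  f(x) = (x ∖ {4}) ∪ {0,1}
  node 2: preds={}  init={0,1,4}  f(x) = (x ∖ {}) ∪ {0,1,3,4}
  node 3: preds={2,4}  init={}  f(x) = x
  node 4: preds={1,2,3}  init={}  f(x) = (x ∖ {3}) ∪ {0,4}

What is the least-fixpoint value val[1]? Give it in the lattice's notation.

Worklist (10 pops):
  #1 pop 0: in={} → {1} (was {}); enqueue []
  #2 pop 1: in={0,1,4} → {0,1} (was {}); enqueue []
  #3 pop 2: in={} → {0,1,3,4} (was {0,1,4}); enqueue [1]
  #4 pop 3: in={0,1,3,4} → {0,1,3,4} (was {}); enqueue [0]
  #5 pop 4: in={0,1,3,4} → {0,1,4} (was {}); enqueue [3]
  #6 pop 1: in={0,1,3,4} → {0,1,3} (was {0,1}); enqueue [4]
  #7 pop 0: in={0,1,3,4} → {0,1,3,4} (was {1}); enqueue [1]
  #8 pop 3: in={0,1,3,4} → {0,1,3,4} (no change)
  #9 pop 4: in={0,1,3,4} → {0,1,4} (no change)
  #10 pop 1: in={0,1,3,4} → {0,1,3} (no change)

Fixpoint:
  val[0] = {0,1,3,4}
  val[1] = {0,1,3}
  val[2] = {0,1,3,4}
  val[3] = {0,1,3,4}
  val[4] = {0,1,4}

{0,1,3}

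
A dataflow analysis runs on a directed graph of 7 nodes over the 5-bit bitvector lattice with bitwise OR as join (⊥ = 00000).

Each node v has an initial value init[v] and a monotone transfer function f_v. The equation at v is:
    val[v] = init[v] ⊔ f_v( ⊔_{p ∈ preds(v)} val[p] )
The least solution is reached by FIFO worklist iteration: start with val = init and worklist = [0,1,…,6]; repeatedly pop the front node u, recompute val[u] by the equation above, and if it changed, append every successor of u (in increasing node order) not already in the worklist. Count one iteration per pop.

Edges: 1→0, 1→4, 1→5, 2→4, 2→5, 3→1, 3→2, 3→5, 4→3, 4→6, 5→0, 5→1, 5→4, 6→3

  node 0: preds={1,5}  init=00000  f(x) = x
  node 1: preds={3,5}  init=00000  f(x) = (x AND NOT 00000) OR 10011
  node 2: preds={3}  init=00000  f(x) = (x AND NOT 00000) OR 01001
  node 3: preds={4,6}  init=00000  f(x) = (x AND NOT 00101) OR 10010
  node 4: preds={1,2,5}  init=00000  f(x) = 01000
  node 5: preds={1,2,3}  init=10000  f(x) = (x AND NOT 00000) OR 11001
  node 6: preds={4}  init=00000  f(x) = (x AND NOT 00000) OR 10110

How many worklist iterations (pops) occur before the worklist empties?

16

Trace (16 dequeues):
  [1] u=0 | in 10000 | out 10000 | prev 00000 | push {}
  [2] u=1 | in 10000 | out 10011 | prev 00000 | push {0}
  [3] u=2 | in 00000 | out 01001 | prev 00000 | push {}
  [4] u=3 | in 00000 | out 10010 | prev 00000 | push {1,2}
  [5] u=4 | in 11011 | out 01000 | prev 00000 | push {3}
  [6] u=5 | in 11011 | out 11011 | prev 10000 | push {4}
  [7] u=6 | in 01000 | out 11110 | prev 00000 | push {}
  [8] u=0 | in 11011 | out 11011 | prev 10000 | push {}
  [9] u=1 | in 11011 | out 11011 | prev 10011 | push {0,5}
  [10] u=2 | in 10010 | out 11011 | prev 01001 | push {}
  [11] u=3 | in 11110 | out 11010 | prev 10010 | push {1,2}
  [12] u=4 | in 11011 | out 01000 | ==
  [13] u=0 | in 11011 | out 11011 | ==
  [14] u=5 | in 11011 | out 11011 | ==
  [15] u=1 | in 11011 | out 11011 | ==
  [16] u=2 | in 11010 | out 11011 | ==

Converged values:
  [0] 11011
  [1] 11011
  [2] 11011
  [3] 11010
  [4] 01000
  [5] 11011
  [6] 11110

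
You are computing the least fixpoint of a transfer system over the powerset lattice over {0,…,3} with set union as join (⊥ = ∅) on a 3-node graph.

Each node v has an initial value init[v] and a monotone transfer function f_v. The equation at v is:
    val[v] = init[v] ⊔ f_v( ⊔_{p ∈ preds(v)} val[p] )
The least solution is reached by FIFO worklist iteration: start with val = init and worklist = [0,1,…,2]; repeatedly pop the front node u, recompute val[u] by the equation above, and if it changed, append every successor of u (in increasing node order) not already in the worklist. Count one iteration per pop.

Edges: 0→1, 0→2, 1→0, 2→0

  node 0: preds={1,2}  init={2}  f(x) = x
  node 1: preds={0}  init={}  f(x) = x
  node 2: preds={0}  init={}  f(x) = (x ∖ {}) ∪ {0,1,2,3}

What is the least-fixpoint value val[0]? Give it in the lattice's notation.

{0,1,2,3}

Worklist (7 pops):
  #1 pop 0: in={} → {2} (no change)
  #2 pop 1: in={2} → {2} (was {}); enqueue [0]
  #3 pop 2: in={2} → {0,1,2,3} (was {}); enqueue []
  #4 pop 0: in={0,1,2,3} → {0,1,2,3} (was {2}); enqueue [1,2]
  #5 pop 1: in={0,1,2,3} → {0,1,2,3} (was {2}); enqueue [0]
  #6 pop 2: in={0,1,2,3} → {0,1,2,3} (no change)
  #7 pop 0: in={0,1,2,3} → {0,1,2,3} (no change)

Fixpoint:
  val[0] = {0,1,2,3}
  val[1] = {0,1,2,3}
  val[2] = {0,1,2,3}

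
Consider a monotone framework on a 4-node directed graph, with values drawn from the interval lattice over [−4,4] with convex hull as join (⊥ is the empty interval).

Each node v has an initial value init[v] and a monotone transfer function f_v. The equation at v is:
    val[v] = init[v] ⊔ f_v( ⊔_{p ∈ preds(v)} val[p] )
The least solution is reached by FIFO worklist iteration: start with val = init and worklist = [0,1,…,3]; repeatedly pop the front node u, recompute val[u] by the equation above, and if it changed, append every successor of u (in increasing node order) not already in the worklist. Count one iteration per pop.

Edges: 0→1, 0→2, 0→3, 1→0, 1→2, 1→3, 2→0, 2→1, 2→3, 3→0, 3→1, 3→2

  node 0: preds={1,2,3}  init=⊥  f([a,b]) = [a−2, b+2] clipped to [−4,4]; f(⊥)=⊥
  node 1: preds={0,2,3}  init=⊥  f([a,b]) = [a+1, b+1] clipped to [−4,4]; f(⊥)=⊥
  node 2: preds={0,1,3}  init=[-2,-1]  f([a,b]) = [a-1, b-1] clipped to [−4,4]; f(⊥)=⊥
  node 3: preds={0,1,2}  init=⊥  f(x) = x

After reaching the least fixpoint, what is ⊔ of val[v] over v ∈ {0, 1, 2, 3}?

Trace (11 dequeues):
  [1] u=0 | in [-2,-1] | out [-4,1] | prev ⊥ | push {}
  [2] u=1 | in [-4,1] | out [-3,2] | prev ⊥ | push {0}
  [3] u=2 | in [-4,2] | out [-4,1] | prev [-2,-1] | push {1}
  [4] u=3 | in [-4,2] | out [-4,2] | prev ⊥ | push {2}
  [5] u=0 | in [-4,2] | out [-4,4] | prev [-4,1] | push {3}
  [6] u=1 | in [-4,4] | out [-3,4] | prev [-3,2] | push {0}
  [7] u=2 | in [-4,4] | out [-4,3] | prev [-4,1] | push {1}
  [8] u=3 | in [-4,4] | out [-4,4] | prev [-4,2] | push {2}
  [9] u=0 | in [-4,4] | out [-4,4] | ==
  [10] u=1 | in [-4,4] | out [-3,4] | ==
  [11] u=2 | in [-4,4] | out [-4,3] | ==

Converged values:
  [0] [-4,4]
  [1] [-3,4]
  [2] [-4,3]
  [3] [-4,4]

[-4,4]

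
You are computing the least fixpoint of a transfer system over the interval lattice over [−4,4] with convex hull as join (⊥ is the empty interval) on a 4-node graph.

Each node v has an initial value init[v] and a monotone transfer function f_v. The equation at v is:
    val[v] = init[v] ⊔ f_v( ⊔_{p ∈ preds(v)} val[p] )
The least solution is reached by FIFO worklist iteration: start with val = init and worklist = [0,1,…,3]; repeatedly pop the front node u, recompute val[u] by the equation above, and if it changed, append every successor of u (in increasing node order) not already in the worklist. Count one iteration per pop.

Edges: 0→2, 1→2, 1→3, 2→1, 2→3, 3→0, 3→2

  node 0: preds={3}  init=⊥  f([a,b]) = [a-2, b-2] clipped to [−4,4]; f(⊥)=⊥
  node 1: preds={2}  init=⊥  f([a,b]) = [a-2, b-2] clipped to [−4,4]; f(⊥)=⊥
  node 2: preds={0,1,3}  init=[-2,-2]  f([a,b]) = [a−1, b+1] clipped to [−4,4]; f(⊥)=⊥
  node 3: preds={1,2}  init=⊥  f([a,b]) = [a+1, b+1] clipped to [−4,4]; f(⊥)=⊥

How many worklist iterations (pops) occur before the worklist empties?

20

Trace (20 dequeues):
  [1] u=0 | in ⊥ | out ⊥ | ==
  [2] u=1 | in [-2,-2] | out [-4,-4] | prev ⊥ | push {}
  [3] u=2 | in [-4,-4] | out [-4,-2] | prev [-2,-2] | push {1}
  [4] u=3 | in [-4,-2] | out [-3,-1] | prev ⊥ | push {0,2}
  [5] u=1 | in [-4,-2] | out [-4,-4] | ==
  [6] u=0 | in [-3,-1] | out [-4,-3] | prev ⊥ | push {}
  [7] u=2 | in [-4,-1] | out [-4,0] | prev [-4,-2] | push {1,3}
  [8] u=1 | in [-4,0] | out [-4,-2] | prev [-4,-4] | push {2}
  [9] u=3 | in [-4,0] | out [-3,1] | prev [-3,-1] | push {0}
  [10] u=2 | in [-4,1] | out [-4,2] | prev [-4,0] | push {1,3}
  [11] u=0 | in [-3,1] | out [-4,-1] | prev [-4,-3] | push {2}
  [12] u=1 | in [-4,2] | out [-4,0] | prev [-4,-2] | push {}
  [13] u=3 | in [-4,2] | out [-3,3] | prev [-3,1] | push {0}
  [14] u=2 | in [-4,3] | out [-4,4] | prev [-4,2] | push {1,3}
  [15] u=0 | in [-3,3] | out [-4,1] | prev [-4,-1] | push {2}
  [16] u=1 | in [-4,4] | out [-4,2] | prev [-4,0] | push {}
  [17] u=3 | in [-4,4] | out [-3,4] | prev [-3,3] | push {0}
  [18] u=2 | in [-4,4] | out [-4,4] | ==
  [19] u=0 | in [-3,4] | out [-4,2] | prev [-4,1] | push {2}
  [20] u=2 | in [-4,4] | out [-4,4] | ==

Converged values:
  [0] [-4,2]
  [1] [-4,2]
  [2] [-4,4]
  [3] [-3,4]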